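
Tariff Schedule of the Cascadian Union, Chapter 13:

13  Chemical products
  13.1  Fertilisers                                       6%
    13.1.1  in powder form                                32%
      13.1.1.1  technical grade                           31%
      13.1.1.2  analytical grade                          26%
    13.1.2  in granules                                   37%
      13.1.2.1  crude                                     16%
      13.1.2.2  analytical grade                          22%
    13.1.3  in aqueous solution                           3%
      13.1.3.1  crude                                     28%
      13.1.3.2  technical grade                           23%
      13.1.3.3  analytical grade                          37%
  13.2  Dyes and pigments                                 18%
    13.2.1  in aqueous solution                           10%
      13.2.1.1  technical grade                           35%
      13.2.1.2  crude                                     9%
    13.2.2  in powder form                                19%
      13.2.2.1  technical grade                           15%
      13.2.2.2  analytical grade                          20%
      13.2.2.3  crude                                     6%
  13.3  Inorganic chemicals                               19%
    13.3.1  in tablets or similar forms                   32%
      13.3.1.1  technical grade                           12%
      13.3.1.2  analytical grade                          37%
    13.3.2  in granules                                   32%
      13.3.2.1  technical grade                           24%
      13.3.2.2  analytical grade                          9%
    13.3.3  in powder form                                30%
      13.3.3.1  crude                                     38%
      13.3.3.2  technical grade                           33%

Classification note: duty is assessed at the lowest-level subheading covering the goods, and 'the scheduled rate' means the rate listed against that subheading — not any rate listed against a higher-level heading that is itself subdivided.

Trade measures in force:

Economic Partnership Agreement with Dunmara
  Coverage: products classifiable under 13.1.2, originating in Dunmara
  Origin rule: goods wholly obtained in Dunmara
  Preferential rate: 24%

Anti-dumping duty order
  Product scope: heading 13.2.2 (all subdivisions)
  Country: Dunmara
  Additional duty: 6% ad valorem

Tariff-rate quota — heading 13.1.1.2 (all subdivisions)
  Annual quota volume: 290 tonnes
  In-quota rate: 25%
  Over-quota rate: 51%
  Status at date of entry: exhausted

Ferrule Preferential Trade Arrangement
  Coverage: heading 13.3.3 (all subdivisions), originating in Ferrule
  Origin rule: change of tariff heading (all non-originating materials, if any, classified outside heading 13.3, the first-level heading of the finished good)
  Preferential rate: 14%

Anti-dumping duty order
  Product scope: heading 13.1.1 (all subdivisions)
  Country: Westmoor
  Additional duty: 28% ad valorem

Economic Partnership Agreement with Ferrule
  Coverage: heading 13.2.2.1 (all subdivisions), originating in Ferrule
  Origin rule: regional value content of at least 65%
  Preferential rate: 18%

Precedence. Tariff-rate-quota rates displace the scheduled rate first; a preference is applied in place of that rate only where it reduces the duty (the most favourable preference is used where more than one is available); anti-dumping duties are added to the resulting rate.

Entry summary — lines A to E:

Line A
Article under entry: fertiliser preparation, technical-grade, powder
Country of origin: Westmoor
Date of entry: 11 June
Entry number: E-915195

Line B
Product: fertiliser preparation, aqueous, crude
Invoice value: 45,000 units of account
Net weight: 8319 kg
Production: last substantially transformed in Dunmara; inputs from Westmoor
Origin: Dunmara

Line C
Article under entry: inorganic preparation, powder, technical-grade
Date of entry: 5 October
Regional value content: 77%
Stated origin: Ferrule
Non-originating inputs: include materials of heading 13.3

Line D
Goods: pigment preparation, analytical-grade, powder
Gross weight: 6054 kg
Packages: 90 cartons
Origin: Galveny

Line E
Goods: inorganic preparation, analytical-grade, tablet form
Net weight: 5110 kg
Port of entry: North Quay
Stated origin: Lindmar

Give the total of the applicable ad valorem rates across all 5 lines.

177%

Line A: fertiliser → 13.1; powder → 13.1.1; technical-grade → 13.1.1.1. Scheduled 31%. anti-dumping (Westmoor, 13.1.1): +28%; total 31% + 28% = 59%. → 59%.
Line B: fertiliser → 13.1; aqueous → 13.1.3; crude → 13.1.3.1. Scheduled 28%. Dunmara agreement on 13.1.2: 13.1.3.1 not covered. → 28%.
Line C: inorganic → 13.3; powder → 13.3.3; technical-grade → 13.3.3.2. Scheduled 33%. Ferrule agreement on 13.3.3: CTH not met; Ferrule agreement on 13.2.2.1: 13.3.3.2 not covered. → 33%.
Line D: pigment → 13.2; powder → 13.2.2; analytical-grade → 13.2.2.2. Scheduled 20%. No special measure applies. → 20%.
Line E: inorganic → 13.3; tablet form → 13.3.1; analytical-grade → 13.3.1.2. Scheduled 37%. No special measure applies. → 37%.
Sum: 59% + 28% + 33% + 20% + 37% = 177%.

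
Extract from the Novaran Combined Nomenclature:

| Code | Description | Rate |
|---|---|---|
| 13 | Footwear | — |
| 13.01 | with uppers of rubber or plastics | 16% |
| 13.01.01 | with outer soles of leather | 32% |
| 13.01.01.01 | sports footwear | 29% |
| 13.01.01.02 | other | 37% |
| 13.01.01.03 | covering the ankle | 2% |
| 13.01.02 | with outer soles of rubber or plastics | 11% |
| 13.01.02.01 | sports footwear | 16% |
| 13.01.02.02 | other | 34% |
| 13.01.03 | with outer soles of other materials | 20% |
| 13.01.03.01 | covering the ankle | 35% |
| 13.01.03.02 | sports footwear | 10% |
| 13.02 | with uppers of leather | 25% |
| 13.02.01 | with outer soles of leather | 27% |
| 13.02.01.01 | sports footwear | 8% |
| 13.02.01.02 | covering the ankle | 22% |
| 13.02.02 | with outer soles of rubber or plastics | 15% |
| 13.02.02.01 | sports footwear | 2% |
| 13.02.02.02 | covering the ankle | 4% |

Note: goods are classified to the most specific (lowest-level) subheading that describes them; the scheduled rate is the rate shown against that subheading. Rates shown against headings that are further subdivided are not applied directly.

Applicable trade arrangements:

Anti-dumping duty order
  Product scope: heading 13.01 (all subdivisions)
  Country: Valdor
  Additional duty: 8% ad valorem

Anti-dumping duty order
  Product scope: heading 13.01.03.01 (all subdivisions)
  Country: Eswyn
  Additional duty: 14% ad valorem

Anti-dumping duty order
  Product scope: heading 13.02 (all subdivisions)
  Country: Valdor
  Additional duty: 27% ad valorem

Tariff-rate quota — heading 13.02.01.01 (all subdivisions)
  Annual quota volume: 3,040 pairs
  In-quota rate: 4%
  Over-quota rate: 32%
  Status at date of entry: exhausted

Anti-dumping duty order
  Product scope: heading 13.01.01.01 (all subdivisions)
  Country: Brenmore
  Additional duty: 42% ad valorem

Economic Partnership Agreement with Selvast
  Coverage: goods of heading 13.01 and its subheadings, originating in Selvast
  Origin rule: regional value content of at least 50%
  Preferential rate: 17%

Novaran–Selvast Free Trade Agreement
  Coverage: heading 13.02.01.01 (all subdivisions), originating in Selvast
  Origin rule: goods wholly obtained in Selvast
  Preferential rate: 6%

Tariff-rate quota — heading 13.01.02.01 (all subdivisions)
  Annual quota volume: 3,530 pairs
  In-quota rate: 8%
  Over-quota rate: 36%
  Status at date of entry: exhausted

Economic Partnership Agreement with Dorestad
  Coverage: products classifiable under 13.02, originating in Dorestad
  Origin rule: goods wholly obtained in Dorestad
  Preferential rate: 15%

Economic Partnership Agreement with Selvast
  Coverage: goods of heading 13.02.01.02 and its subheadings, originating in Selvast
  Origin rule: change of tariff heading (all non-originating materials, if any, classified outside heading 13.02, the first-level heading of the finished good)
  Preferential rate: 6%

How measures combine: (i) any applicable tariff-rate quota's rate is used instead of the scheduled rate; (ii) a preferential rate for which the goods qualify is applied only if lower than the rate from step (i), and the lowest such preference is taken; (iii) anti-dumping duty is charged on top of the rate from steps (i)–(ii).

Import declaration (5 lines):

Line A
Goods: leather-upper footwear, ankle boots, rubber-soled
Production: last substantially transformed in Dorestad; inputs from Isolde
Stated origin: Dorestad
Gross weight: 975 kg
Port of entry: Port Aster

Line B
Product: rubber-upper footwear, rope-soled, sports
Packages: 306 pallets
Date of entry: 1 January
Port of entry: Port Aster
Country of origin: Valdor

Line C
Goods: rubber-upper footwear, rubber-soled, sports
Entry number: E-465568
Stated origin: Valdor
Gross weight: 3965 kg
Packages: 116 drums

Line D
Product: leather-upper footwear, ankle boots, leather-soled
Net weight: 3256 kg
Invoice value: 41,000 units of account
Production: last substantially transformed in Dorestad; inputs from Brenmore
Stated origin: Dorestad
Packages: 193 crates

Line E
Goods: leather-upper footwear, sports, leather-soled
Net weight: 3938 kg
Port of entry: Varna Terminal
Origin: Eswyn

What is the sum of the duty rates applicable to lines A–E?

Line A: leather-upper → 13.02; rubber-soled → 13.02.02; ankle boots → 13.02.02.02. Scheduled 4%. Dorestad agreement on 13.02: not wholly obtained. → 4%.
Line B: rubber-upper → 13.01; rope-soled → 13.01.03; sports → 13.01.03.02. Scheduled 10%. anti-dumping (Valdor, 13.01): +8%; total 10% + 8% = 18%. → 18%.
Line C: rubber-upper → 13.01; rubber-soled → 13.01.02; sports → 13.01.02.01. Scheduled 16%. quota on 13.01.02.01 exhausted → over-quota 36%; anti-dumping (Valdor, 13.01): +8%; total 36% + 8% = 44%. → 44%.
Line D: leather-upper → 13.02; leather-soled → 13.02.01; ankle boots → 13.02.01.02. Scheduled 22%. Dorestad agreement on 13.02: not wholly obtained. → 22%.
Line E: leather-upper → 13.02; leather-soled → 13.02.01; sports → 13.02.01.01. Scheduled 8%. quota on 13.02.01.01 exhausted → over-quota 32%. → 32%.
Sum: 4% + 18% + 44% + 22% + 32% = 120%.

120%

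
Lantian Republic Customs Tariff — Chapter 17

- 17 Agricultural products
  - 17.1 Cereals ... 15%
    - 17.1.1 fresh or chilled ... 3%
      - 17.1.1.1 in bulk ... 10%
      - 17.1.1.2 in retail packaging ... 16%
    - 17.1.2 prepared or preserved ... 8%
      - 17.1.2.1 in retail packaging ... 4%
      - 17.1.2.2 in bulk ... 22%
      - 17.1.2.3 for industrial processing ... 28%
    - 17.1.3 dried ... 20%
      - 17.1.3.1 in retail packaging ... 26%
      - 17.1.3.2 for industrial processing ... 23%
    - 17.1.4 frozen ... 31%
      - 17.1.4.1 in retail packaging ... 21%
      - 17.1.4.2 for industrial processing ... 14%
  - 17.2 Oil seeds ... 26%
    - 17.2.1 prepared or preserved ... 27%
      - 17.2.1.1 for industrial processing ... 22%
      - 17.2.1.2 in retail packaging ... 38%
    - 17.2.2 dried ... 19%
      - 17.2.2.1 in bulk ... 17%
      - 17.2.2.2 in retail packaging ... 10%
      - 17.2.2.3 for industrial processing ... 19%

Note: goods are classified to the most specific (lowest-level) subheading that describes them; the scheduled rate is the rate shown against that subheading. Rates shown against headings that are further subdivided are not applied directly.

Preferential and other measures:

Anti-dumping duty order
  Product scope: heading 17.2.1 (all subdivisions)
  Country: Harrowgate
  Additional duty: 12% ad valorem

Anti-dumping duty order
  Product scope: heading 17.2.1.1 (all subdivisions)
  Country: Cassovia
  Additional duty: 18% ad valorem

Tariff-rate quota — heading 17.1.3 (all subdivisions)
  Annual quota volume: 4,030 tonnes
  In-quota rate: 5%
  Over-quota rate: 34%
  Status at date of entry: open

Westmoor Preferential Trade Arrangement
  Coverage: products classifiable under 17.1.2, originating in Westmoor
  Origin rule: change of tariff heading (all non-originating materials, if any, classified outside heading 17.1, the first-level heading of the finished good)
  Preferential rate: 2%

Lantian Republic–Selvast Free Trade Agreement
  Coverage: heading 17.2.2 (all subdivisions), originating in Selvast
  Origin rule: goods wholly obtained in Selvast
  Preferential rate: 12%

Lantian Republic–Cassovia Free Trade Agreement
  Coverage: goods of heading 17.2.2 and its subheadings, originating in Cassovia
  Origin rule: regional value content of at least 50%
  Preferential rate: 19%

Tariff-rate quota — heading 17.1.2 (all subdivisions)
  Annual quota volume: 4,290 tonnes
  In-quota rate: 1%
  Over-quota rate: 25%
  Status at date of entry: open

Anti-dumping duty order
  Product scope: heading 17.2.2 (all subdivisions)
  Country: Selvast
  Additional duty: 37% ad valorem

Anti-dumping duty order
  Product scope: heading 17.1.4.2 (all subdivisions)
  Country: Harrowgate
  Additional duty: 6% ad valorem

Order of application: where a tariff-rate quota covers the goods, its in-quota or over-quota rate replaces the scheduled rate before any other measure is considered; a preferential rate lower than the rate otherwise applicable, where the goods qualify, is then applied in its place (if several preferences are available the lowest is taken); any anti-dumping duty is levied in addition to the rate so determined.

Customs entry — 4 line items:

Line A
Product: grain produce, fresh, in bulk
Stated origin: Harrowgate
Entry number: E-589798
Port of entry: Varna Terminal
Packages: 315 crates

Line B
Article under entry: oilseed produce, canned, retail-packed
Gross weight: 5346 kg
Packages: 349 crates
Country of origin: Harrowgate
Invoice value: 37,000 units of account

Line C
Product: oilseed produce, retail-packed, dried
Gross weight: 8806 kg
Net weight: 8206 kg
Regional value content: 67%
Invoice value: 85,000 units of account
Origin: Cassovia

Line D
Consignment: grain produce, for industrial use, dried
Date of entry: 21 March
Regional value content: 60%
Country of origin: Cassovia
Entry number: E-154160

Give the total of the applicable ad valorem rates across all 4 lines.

75%

Line A: grain → 17.1; fresh → 17.1.1; in bulk → 17.1.1.1. Scheduled 10%. No special measure applies. → 10%.
Line B: oilseed → 17.2; canned → 17.2.1; retail-packed → 17.2.1.2. Scheduled 38%. anti-dumping (Harrowgate, 17.2.1): +12%; total 38% + 12% = 50%. → 50%.
Line C: oilseed → 17.2; dried → 17.2.2; retail-packed → 17.2.2.2. Scheduled 10%. Cassovia agreement on 17.2.2: RVC ≥ 50% → 19% available; preference 19% not lower than 10% → no reduction. → 10%.
Line D: grain → 17.1; dried → 17.1.3; for industrial use → 17.1.3.2. Scheduled 23%. quota on 17.1.3 open → in-quota 5%; Cassovia agreement on 17.2.2: 17.1.3.2 not covered. → 5%.
Sum: 10% + 50% + 10% + 5% = 75%.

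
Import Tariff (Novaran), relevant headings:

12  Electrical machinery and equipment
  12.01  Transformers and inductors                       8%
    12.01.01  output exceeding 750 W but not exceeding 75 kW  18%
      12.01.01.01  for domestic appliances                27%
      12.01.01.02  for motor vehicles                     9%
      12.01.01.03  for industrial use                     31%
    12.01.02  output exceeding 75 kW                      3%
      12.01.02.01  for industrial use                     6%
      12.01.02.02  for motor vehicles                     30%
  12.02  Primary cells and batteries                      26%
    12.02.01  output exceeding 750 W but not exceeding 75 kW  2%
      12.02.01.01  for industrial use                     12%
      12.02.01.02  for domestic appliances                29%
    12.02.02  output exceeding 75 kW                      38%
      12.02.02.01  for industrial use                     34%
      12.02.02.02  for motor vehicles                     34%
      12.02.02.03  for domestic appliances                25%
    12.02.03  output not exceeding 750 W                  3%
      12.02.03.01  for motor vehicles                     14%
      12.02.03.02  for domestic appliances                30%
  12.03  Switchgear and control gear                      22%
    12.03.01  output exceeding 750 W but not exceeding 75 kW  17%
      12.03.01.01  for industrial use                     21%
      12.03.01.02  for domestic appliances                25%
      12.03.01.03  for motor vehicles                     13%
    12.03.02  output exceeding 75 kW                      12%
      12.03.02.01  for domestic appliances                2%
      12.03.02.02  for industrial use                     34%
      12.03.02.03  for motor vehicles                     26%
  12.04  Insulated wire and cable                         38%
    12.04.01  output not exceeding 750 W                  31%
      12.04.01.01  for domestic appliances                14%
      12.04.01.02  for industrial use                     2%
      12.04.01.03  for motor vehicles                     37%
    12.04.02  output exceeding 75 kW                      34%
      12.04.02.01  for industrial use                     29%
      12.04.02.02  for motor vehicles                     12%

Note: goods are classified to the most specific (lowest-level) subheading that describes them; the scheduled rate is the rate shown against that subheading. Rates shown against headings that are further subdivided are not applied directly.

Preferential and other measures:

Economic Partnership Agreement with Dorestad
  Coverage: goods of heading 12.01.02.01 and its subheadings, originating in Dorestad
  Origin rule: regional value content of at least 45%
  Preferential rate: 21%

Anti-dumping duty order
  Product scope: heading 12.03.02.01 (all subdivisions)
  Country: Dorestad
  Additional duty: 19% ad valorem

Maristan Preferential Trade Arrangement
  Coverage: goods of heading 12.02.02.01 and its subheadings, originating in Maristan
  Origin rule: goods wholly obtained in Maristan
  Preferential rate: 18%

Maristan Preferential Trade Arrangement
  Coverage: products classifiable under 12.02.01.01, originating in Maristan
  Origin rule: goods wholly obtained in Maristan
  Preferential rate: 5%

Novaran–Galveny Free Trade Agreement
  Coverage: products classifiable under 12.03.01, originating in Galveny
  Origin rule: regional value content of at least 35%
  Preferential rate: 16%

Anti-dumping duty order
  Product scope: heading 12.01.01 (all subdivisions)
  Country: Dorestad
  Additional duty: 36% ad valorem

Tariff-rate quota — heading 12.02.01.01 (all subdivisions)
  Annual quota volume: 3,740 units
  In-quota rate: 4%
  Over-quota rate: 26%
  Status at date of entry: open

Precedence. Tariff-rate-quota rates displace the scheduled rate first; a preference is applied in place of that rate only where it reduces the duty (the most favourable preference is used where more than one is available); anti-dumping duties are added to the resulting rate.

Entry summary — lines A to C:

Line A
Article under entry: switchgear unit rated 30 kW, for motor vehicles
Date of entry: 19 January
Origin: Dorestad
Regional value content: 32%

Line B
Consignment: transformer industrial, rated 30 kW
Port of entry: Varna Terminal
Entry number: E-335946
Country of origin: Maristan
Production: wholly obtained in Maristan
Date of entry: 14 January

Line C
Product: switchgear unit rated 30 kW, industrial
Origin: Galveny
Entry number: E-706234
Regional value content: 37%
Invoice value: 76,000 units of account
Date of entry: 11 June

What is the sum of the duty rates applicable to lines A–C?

Line A: switchgear unit → 12.03; rated 30 kW → 12.03.01; for motor vehicles → 12.03.01.03. Scheduled 13%. Dorestad agreement on 12.01.02.01: 12.03.01.03 not covered. → 13%.
Line B: transformer → 12.01; rated 30 kW → 12.01.01; industrial → 12.01.01.03. Scheduled 31%. Maristan agreement on 12.02.02.01: 12.01.01.03 not covered; Maristan agreement on 12.02.01.01: 12.01.01.03 not covered. → 31%.
Line C: switchgear unit → 12.03; rated 30 kW → 12.03.01; industrial → 12.03.01.01. Scheduled 21%. Galveny agreement on 12.03.01: RVC ≥ 35% → 16% available; preferential 16%. → 16%.
Sum: 13% + 31% + 16% = 60%.

60%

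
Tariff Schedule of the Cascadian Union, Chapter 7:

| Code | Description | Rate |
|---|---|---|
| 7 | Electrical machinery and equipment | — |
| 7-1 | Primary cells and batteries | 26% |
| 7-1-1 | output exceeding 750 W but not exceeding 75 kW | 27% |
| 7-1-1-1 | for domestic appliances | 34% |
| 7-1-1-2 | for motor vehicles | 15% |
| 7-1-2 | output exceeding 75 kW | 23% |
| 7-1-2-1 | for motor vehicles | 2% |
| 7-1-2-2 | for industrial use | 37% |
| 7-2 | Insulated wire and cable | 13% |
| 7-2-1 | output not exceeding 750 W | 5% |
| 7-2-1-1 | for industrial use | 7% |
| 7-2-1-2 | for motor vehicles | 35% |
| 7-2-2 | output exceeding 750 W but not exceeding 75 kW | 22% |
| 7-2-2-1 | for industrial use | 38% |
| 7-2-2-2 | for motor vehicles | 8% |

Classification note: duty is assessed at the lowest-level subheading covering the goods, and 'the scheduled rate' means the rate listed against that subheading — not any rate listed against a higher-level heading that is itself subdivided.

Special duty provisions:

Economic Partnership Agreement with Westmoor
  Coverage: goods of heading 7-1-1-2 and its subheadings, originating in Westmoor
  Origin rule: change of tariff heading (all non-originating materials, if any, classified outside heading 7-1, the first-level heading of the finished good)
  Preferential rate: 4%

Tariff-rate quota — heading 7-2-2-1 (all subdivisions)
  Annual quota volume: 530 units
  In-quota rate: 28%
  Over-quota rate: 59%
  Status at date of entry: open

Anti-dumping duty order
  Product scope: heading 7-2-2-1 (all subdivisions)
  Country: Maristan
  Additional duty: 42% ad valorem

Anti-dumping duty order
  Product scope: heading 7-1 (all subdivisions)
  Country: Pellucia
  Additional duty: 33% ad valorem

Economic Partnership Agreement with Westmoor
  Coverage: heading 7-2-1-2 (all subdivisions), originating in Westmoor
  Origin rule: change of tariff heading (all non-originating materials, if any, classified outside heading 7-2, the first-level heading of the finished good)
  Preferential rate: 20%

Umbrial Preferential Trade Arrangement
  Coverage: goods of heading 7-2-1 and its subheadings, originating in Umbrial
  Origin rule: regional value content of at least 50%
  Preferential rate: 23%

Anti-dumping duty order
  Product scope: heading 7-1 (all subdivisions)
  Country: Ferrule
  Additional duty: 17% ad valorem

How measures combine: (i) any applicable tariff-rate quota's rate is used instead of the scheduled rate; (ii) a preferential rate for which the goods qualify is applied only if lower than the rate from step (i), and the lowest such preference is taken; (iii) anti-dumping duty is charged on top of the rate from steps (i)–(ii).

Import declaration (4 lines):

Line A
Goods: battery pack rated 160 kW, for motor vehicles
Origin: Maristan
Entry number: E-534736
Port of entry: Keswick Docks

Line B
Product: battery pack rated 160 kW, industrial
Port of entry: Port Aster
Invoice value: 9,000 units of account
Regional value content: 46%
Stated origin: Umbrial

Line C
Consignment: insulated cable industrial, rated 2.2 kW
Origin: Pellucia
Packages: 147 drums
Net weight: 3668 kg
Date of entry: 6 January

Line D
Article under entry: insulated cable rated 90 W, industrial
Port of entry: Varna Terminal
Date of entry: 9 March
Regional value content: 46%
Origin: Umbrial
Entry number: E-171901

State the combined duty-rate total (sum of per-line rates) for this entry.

Line A: battery pack → 7-1; rated 160 kW → 7-1-2; for motor vehicles → 7-1-2-1. Scheduled 2%. No special measure applies. → 2%.
Line B: battery pack → 7-1; rated 160 kW → 7-1-2; industrial → 7-1-2-2. Scheduled 37%. Umbrial agreement on 7-2-1: 7-1-2-2 not covered. → 37%.
Line C: insulated cable → 7-2; rated 2.2 kW → 7-2-2; industrial → 7-2-2-1. Scheduled 38%. quota on 7-2-2-1 open → in-quota 28%. → 28%.
Line D: insulated cable → 7-2; rated 90 W → 7-2-1; industrial → 7-2-1-1. Scheduled 7%. Umbrial agreement on 7-2-1: RVC < 50%. → 7%.
Sum: 2% + 37% + 28% + 7% = 74%.

74%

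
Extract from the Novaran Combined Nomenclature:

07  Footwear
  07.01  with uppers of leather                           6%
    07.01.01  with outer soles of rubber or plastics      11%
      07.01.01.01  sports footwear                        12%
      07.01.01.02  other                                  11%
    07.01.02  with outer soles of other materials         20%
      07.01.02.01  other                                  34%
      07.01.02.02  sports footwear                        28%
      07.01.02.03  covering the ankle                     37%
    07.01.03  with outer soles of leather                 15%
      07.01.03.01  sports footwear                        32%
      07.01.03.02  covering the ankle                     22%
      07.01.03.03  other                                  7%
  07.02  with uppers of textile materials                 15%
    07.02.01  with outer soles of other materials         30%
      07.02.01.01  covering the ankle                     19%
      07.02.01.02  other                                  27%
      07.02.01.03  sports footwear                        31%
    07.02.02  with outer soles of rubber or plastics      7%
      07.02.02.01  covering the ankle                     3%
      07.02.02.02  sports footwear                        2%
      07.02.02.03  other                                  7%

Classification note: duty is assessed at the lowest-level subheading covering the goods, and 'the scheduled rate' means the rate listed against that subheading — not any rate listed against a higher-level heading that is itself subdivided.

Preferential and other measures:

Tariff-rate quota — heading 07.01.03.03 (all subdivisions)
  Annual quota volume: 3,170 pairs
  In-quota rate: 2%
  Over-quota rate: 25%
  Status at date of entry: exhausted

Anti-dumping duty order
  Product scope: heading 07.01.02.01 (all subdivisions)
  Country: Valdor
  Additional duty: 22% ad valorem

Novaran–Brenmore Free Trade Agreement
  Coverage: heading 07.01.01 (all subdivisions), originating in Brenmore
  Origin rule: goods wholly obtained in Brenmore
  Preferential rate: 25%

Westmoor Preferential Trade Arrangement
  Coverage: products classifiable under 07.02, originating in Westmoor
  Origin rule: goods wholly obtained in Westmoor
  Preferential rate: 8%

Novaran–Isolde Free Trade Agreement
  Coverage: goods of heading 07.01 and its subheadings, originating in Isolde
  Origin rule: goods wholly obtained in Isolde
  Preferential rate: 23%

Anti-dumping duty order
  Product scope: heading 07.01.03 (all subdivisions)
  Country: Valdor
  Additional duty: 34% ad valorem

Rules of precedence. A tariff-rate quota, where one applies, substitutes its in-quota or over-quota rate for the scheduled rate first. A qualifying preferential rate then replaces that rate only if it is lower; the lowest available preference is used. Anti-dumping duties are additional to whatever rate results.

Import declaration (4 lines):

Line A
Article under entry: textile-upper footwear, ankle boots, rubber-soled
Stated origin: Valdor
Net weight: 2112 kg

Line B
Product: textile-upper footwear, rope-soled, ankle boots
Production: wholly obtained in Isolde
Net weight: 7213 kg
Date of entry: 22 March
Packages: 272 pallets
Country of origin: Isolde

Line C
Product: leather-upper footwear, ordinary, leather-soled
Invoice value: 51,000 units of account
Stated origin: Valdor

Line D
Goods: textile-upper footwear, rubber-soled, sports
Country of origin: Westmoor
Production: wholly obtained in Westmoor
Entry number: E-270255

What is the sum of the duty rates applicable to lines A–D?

83%

Line A: textile-upper → 07.02; rubber-soled → 07.02.02; ankle boots → 07.02.02.01. Scheduled 3%. No special measure applies. → 3%.
Line B: textile-upper → 07.02; rope-soled → 07.02.01; ankle boots → 07.02.01.01. Scheduled 19%. Isolde agreement on 07.01: 07.02.01.01 not covered. → 19%.
Line C: leather-upper → 07.01; leather-soled → 07.01.03; ordinary → 07.01.03.03. Scheduled 7%. quota on 07.01.03.03 exhausted → over-quota 25%; anti-dumping (Valdor, 07.01.03): +34%; total 25% + 34% = 59%. → 59%.
Line D: textile-upper → 07.02; rubber-soled → 07.02.02; sports → 07.02.02.02. Scheduled 2%. Westmoor agreement on 07.02: wholly obtained → 8% available; preference 8% not lower than 2% → no reduction. → 2%.
Sum: 3% + 19% + 59% + 2% = 83%.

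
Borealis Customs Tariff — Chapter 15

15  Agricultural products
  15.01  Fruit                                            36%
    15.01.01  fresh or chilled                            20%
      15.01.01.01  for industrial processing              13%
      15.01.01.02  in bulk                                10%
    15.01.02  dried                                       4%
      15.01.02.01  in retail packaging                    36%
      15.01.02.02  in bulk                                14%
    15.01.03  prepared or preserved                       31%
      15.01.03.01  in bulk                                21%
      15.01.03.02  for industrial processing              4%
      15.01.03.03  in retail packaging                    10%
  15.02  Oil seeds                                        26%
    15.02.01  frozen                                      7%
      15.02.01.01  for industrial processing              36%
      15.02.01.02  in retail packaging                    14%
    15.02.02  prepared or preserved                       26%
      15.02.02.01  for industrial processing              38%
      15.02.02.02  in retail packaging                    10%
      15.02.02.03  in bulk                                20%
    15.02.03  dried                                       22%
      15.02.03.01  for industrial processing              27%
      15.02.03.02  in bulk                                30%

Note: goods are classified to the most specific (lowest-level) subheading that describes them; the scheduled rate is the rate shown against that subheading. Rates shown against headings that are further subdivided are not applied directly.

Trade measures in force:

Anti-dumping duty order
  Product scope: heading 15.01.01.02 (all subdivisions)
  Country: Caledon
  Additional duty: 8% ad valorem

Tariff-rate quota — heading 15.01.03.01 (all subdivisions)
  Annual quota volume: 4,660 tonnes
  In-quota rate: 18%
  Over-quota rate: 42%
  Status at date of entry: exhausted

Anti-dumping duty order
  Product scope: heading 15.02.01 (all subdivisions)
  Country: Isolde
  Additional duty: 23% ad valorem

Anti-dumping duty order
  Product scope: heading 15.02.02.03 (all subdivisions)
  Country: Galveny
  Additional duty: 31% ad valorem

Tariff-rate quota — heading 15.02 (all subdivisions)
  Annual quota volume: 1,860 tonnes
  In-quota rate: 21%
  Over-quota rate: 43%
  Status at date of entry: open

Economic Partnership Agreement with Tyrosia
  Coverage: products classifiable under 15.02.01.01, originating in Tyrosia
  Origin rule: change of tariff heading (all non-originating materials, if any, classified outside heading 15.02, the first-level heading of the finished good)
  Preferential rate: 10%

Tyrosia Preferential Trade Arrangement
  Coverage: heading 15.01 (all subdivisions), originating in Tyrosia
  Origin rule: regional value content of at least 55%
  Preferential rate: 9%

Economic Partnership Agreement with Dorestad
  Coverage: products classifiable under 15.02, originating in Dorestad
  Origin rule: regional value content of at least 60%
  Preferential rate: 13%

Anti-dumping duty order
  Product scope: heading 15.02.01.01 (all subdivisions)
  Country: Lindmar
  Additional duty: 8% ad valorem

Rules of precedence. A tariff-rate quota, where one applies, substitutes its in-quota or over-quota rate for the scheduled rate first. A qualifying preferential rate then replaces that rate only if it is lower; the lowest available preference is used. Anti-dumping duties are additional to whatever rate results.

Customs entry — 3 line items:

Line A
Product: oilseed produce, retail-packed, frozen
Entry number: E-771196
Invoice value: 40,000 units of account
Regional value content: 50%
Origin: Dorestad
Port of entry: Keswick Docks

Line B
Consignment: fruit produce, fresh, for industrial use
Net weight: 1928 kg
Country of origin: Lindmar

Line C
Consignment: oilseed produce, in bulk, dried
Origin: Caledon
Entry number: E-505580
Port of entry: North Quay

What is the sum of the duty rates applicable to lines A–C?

Line A: oilseed → 15.02; frozen → 15.02.01; retail-packed → 15.02.01.02. Scheduled 14%. quota on 15.02 open → in-quota 21%; Dorestad agreement on 15.02: RVC < 60%. → 21%.
Line B: fruit → 15.01; fresh → 15.01.01; for industrial use → 15.01.01.01. Scheduled 13%. No special measure applies. → 13%.
Line C: oilseed → 15.02; dried → 15.02.03; in bulk → 15.02.03.02. Scheduled 30%. quota on 15.02 open → in-quota 21%. → 21%.
Sum: 21% + 13% + 21% = 55%.

55%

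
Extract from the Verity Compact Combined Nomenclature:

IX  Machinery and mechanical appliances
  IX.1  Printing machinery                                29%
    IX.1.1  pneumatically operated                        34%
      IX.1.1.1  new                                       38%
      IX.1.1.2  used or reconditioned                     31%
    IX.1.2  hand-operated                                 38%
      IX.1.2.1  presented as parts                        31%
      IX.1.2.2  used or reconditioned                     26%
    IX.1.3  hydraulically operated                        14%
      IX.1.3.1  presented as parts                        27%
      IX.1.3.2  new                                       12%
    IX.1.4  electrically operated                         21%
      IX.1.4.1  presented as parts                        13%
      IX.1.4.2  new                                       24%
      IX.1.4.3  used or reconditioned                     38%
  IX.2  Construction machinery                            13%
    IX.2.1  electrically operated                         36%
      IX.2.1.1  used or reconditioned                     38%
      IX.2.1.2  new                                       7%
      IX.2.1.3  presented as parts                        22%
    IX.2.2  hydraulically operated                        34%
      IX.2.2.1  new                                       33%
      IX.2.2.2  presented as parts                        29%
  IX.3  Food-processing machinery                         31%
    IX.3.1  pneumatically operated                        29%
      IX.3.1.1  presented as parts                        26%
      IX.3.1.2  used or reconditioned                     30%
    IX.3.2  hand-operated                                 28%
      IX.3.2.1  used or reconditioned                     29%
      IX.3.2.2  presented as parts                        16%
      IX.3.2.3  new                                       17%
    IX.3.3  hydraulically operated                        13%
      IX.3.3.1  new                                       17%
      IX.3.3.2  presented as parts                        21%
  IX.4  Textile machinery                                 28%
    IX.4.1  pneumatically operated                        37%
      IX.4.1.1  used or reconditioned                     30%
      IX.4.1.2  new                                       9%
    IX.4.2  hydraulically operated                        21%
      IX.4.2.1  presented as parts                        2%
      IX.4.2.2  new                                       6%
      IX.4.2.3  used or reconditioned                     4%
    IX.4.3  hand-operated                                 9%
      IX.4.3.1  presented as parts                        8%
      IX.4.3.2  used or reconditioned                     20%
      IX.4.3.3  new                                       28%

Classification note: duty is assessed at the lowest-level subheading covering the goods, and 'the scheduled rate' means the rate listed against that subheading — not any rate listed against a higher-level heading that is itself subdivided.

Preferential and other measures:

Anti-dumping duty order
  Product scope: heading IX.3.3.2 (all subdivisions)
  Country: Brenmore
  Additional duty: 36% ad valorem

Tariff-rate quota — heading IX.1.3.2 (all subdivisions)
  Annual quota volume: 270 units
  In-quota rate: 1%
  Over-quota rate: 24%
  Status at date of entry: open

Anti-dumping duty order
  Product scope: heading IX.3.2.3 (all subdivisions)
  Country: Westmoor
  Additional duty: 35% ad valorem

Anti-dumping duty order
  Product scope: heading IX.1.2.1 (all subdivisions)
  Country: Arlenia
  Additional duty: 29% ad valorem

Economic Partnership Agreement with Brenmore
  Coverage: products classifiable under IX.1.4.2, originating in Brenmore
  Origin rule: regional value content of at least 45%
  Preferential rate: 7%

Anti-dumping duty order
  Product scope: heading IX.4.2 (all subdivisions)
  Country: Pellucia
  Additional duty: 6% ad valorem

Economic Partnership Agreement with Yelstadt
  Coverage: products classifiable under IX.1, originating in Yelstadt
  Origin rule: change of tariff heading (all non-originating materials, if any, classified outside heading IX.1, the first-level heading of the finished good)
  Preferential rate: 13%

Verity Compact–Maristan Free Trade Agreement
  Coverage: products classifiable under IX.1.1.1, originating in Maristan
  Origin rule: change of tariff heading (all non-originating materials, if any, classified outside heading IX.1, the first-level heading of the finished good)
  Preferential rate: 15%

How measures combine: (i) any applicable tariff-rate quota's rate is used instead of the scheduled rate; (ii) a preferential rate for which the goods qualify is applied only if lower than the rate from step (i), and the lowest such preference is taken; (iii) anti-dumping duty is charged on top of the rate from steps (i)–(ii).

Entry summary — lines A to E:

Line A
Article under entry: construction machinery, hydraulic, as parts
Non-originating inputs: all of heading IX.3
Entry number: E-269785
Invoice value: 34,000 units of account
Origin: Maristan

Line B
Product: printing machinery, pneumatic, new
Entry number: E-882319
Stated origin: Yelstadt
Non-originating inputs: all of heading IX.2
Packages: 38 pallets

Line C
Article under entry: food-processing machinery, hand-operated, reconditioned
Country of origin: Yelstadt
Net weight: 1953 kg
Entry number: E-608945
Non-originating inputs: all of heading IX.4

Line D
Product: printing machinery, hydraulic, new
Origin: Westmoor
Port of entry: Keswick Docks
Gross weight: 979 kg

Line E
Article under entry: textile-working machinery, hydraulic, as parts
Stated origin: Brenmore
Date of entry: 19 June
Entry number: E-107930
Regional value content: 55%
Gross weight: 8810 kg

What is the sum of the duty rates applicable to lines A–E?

74%

Line A: construction → IX.2; hydraulic → IX.2.2; as parts → IX.2.2.2. Scheduled 29%. Maristan agreement on IX.1.1.1: IX.2.2.2 not covered. → 29%.
Line B: printing → IX.1; pneumatic → IX.1.1; new → IX.1.1.1. Scheduled 38%. Yelstadt agreement on IX.1: CTH met → 13% available; preferential 13%. → 13%.
Line C: food-processing → IX.3; hand-operated → IX.3.2; reconditioned → IX.3.2.1. Scheduled 29%. Yelstadt agreement on IX.1: IX.3.2.1 not covered. → 29%.
Line D: printing → IX.1; hydraulic → IX.1.3; new → IX.1.3.2. Scheduled 12%. quota on IX.1.3.2 open → in-quota 1%. → 1%.
Line E: textile-working → IX.4; hydraulic → IX.4.2; as parts → IX.4.2.1. Scheduled 2%. Brenmore agreement on IX.1.4.2: IX.4.2.1 not covered. → 2%.
Sum: 29% + 13% + 29% + 1% + 2% = 74%.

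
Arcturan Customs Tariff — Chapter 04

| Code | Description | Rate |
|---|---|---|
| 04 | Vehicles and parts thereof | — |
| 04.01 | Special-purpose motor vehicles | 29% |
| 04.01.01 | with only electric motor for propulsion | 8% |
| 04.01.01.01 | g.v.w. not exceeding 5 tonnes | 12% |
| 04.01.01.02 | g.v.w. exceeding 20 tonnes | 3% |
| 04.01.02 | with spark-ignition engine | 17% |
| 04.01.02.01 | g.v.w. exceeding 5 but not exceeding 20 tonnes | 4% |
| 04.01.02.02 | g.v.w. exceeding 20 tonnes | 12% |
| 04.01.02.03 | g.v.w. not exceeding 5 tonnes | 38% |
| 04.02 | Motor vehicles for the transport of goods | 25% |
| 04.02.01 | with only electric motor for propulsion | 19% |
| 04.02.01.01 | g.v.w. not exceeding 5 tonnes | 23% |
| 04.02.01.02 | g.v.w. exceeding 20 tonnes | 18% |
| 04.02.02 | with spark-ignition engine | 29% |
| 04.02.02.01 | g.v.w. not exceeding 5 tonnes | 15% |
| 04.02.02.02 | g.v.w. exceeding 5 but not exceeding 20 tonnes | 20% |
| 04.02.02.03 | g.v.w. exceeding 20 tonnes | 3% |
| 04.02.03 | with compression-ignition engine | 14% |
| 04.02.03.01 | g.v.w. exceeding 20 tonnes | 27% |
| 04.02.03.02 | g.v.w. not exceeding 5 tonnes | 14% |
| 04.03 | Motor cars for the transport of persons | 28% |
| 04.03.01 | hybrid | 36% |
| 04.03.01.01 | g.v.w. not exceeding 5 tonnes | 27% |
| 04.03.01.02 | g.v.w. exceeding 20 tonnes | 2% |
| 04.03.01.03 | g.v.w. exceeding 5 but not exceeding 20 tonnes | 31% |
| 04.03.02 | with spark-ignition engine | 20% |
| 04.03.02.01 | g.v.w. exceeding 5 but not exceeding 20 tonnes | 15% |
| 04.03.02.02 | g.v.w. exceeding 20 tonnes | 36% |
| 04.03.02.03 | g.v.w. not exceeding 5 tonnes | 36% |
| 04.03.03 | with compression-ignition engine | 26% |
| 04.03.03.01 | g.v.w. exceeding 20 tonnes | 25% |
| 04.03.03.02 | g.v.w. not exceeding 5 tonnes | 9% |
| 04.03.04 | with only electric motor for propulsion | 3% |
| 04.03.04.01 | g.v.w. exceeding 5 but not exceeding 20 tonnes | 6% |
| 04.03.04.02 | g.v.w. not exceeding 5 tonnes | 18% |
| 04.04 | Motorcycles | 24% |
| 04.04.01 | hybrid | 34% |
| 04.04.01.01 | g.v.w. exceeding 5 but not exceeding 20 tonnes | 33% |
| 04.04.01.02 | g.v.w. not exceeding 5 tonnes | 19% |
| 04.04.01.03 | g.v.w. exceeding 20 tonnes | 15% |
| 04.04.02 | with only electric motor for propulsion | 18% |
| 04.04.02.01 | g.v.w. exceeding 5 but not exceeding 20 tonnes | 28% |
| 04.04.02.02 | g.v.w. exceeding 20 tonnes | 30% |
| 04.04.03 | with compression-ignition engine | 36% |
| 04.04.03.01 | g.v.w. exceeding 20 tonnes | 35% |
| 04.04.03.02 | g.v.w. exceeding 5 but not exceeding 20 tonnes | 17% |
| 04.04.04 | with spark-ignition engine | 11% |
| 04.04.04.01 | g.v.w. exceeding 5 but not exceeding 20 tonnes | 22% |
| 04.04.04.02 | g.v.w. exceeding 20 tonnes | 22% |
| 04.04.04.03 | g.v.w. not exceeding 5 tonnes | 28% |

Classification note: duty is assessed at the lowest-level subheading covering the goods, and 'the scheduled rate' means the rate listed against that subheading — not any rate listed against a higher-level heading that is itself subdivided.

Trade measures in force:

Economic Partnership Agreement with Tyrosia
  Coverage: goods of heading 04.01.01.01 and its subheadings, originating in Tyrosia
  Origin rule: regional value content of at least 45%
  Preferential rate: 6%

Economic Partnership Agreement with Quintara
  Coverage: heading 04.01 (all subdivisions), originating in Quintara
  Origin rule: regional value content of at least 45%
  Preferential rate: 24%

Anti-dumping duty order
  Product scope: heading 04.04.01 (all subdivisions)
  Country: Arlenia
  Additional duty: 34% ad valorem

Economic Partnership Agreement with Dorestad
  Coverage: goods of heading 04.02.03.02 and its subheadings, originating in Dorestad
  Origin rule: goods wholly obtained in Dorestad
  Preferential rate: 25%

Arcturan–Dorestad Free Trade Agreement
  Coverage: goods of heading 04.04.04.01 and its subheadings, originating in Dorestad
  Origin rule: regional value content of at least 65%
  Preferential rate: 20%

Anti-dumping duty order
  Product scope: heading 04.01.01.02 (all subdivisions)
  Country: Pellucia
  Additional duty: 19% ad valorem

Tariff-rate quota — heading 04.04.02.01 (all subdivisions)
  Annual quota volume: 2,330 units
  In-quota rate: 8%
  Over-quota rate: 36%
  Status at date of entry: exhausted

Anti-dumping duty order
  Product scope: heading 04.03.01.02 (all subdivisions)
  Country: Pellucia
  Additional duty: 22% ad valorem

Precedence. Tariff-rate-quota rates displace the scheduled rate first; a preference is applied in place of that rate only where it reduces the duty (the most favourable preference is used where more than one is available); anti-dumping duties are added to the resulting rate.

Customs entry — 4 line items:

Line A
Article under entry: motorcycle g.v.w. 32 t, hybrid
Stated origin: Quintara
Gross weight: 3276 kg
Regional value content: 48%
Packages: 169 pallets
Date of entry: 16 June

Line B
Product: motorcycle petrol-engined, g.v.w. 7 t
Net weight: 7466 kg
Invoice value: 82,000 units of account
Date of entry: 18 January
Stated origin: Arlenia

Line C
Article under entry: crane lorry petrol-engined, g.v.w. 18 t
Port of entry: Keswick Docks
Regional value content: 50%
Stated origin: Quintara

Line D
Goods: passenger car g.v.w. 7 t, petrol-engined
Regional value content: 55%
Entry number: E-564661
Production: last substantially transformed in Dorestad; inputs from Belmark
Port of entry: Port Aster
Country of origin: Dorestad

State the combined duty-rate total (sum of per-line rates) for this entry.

Line A: motorcycle → 04.04; hybrid → 04.04.01; g.v.w. 32 t → 04.04.01.03. Scheduled 15%. Quintara agreement on 04.01: 04.04.01.03 not covered. → 15%.
Line B: motorcycle → 04.04; petrol-engined → 04.04.04; g.v.w. 7 t → 04.04.04.01. Scheduled 22%. No special measure applies. → 22%.
Line C: crane lorry → 04.01; petrol-engined → 04.01.02; g.v.w. 18 t → 04.01.02.01. Scheduled 4%. Quintara agreement on 04.01: RVC ≥ 45% → 24% available; preference 24% not lower than 4% → no reduction. → 4%.
Line D: passenger car → 04.03; petrol-engined → 04.03.02; g.v.w. 7 t → 04.03.02.01. Scheduled 15%. Dorestad agreement on 04.02.03.02: 04.03.02.01 not covered; Dorestad agreement on 04.04.04.01: 04.03.02.01 not covered. → 15%.
Sum: 15% + 22% + 4% + 15% = 56%.

56%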